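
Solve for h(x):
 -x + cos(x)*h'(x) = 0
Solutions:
 h(x) = C1 + Integral(x/cos(x), x)


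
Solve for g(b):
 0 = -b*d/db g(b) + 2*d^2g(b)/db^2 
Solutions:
 g(b) = C1 + C2*erfi(b/2)


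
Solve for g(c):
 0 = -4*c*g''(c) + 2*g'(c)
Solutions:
 g(c) = C1 + C2*c^(3/2)


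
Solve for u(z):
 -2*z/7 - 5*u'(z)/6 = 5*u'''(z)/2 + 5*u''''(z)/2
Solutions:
 u(z) = C1 + C2*exp(z*(-4 + 2*2^(1/3)/(3*sqrt(13) + 11)^(1/3) + 2^(2/3)*(3*sqrt(13) + 11)^(1/3))/12)*sin(2^(1/3)*sqrt(3)*z*(-2^(1/3)*(3*sqrt(13) + 11)^(1/3) + 2/(3*sqrt(13) + 11)^(1/3))/12) + C3*exp(z*(-4 + 2*2^(1/3)/(3*sqrt(13) + 11)^(1/3) + 2^(2/3)*(3*sqrt(13) + 11)^(1/3))/12)*cos(2^(1/3)*sqrt(3)*z*(-2^(1/3)*(3*sqrt(13) + 11)^(1/3) + 2/(3*sqrt(13) + 11)^(1/3))/12) + C4*exp(-z*(2*2^(1/3)/(3*sqrt(13) + 11)^(1/3) + 2 + 2^(2/3)*(3*sqrt(13) + 11)^(1/3))/6) - 6*z^2/35


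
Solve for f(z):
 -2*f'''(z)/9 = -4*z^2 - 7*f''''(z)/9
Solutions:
 f(z) = C1 + C2*z + C3*z^2 + C4*exp(2*z/7) + 3*z^5/10 + 21*z^4/4 + 147*z^3/2


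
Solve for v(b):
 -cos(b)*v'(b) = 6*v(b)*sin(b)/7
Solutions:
 v(b) = C1*cos(b)^(6/7)


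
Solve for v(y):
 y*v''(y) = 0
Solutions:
 v(y) = C1 + C2*y


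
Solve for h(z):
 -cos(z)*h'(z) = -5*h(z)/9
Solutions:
 h(z) = C1*(sin(z) + 1)^(5/18)/(sin(z) - 1)^(5/18)


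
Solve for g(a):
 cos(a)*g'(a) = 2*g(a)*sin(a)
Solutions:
 g(a) = C1/cos(a)^2


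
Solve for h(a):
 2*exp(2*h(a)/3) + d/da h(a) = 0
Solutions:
 h(a) = 3*log(-sqrt(-1/(C1 - 2*a))) - 3*log(2) + 3*log(6)/2
 h(a) = 3*log(-1/(C1 - 2*a))/2 - 3*log(2) + 3*log(6)/2


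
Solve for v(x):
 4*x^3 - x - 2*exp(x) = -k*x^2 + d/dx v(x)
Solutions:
 v(x) = C1 + k*x^3/3 + x^4 - x^2/2 - 2*exp(x)


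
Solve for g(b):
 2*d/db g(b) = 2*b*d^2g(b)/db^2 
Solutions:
 g(b) = C1 + C2*b^2


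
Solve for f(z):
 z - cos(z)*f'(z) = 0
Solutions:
 f(z) = C1 + Integral(z/cos(z), z)


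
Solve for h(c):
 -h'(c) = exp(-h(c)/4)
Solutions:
 h(c) = 4*log(C1 - c/4)


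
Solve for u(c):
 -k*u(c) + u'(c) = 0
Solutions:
 u(c) = C1*exp(c*k)


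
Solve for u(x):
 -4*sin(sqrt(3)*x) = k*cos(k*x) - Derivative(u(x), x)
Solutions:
 u(x) = C1 + sin(k*x) - 4*sqrt(3)*cos(sqrt(3)*x)/3


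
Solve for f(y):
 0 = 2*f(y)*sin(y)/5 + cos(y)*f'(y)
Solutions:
 f(y) = C1*cos(y)^(2/5)


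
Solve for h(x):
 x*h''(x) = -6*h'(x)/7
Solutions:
 h(x) = C1 + C2*x^(1/7)


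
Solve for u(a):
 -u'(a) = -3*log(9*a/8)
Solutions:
 u(a) = C1 + 3*a*log(a) - 3*a + a*log(729/512)


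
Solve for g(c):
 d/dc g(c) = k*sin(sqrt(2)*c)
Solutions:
 g(c) = C1 - sqrt(2)*k*cos(sqrt(2)*c)/2


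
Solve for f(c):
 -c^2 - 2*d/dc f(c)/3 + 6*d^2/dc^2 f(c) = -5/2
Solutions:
 f(c) = C1 + C2*exp(c/9) - c^3/2 - 27*c^2/2 - 957*c/4


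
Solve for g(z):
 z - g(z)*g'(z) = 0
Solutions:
 g(z) = -sqrt(C1 + z^2)
 g(z) = sqrt(C1 + z^2)


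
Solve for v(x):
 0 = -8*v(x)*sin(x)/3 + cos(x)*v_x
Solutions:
 v(x) = C1/cos(x)^(8/3)


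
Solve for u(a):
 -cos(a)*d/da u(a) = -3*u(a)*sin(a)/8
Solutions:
 u(a) = C1/cos(a)^(3/8)


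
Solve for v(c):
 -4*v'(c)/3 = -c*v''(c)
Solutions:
 v(c) = C1 + C2*c^(7/3)


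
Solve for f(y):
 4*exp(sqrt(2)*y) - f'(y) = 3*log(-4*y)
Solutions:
 f(y) = C1 - 3*y*log(-y) + 3*y*(1 - 2*log(2)) + 2*sqrt(2)*exp(sqrt(2)*y)


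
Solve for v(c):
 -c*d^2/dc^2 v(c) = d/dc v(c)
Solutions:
 v(c) = C1 + C2*log(c)


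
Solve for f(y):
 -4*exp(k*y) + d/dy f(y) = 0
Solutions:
 f(y) = C1 + 4*exp(k*y)/k


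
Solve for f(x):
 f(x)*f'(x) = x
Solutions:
 f(x) = -sqrt(C1 + x^2)
 f(x) = sqrt(C1 + x^2)


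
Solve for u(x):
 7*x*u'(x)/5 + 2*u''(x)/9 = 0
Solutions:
 u(x) = C1 + C2*erf(3*sqrt(35)*x/10)


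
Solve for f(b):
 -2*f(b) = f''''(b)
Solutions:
 f(b) = (C1*sin(2^(3/4)*b/2) + C2*cos(2^(3/4)*b/2))*exp(-2^(3/4)*b/2) + (C3*sin(2^(3/4)*b/2) + C4*cos(2^(3/4)*b/2))*exp(2^(3/4)*b/2)


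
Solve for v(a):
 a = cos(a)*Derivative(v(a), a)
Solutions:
 v(a) = C1 + Integral(a/cos(a), a)


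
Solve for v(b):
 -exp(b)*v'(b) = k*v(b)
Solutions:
 v(b) = C1*exp(k*exp(-b))


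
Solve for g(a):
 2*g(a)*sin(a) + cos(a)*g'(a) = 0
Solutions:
 g(a) = C1*cos(a)^2


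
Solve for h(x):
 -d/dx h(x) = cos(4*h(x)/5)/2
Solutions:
 x/2 - 5*log(sin(4*h(x)/5) - 1)/8 + 5*log(sin(4*h(x)/5) + 1)/8 = C1


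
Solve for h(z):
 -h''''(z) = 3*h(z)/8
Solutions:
 h(z) = (C1*sin(2^(3/4)*3^(1/4)*z/4) + C2*cos(2^(3/4)*3^(1/4)*z/4))*exp(-2^(3/4)*3^(1/4)*z/4) + (C3*sin(2^(3/4)*3^(1/4)*z/4) + C4*cos(2^(3/4)*3^(1/4)*z/4))*exp(2^(3/4)*3^(1/4)*z/4)


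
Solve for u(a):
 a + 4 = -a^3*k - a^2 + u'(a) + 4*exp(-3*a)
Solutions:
 u(a) = C1 + a^4*k/4 + a^3/3 + a^2/2 + 4*a + 4*exp(-3*a)/3


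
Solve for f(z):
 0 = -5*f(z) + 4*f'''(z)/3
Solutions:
 f(z) = C3*exp(30^(1/3)*z/2) + (C1*sin(10^(1/3)*3^(5/6)*z/4) + C2*cos(10^(1/3)*3^(5/6)*z/4))*exp(-30^(1/3)*z/4)


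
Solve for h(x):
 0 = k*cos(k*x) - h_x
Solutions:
 h(x) = C1 + sin(k*x)


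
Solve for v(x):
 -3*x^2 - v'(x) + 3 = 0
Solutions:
 v(x) = C1 - x^3 + 3*x


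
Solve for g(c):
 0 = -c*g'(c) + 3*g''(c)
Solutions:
 g(c) = C1 + C2*erfi(sqrt(6)*c/6)


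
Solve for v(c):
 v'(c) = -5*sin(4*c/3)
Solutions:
 v(c) = C1 + 15*cos(4*c/3)/4


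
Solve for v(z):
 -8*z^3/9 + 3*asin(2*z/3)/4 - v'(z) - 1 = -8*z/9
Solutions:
 v(z) = C1 - 2*z^4/9 + 4*z^2/9 + 3*z*asin(2*z/3)/4 - z + 3*sqrt(9 - 4*z^2)/8


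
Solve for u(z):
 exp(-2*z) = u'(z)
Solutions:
 u(z) = C1 - exp(-2*z)/2


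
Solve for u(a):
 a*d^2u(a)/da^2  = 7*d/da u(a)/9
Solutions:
 u(a) = C1 + C2*a^(16/9)


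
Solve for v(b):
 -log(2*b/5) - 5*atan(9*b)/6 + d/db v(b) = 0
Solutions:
 v(b) = C1 + b*log(b) + 5*b*atan(9*b)/6 - b*log(5) - b + b*log(2) - 5*log(81*b^2 + 1)/108


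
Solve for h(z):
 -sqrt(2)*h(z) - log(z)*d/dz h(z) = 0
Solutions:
 h(z) = C1*exp(-sqrt(2)*li(z))


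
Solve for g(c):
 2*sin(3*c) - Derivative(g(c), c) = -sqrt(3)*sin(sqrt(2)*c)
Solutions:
 g(c) = C1 - 2*cos(3*c)/3 - sqrt(6)*cos(sqrt(2)*c)/2


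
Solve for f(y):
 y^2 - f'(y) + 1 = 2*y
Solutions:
 f(y) = C1 + y^3/3 - y^2 + y


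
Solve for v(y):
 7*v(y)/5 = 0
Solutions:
 v(y) = 0


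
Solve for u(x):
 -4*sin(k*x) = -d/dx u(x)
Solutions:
 u(x) = C1 - 4*cos(k*x)/k


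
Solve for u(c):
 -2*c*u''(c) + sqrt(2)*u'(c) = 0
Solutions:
 u(c) = C1 + C2*c^(sqrt(2)/2 + 1)


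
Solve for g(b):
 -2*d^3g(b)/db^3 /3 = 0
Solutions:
 g(b) = C1 + C2*b + C3*b^2


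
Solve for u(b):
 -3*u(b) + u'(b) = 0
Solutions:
 u(b) = C1*exp(3*b)


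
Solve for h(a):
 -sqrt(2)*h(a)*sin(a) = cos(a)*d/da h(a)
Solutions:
 h(a) = C1*cos(a)^(sqrt(2))


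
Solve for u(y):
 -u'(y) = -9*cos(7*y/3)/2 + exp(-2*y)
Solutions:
 u(y) = C1 + 27*sin(7*y/3)/14 + exp(-2*y)/2


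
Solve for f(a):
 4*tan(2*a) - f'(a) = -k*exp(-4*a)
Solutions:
 f(a) = C1 - k*exp(-4*a)/4 + log(tan(2*a)^2 + 1)


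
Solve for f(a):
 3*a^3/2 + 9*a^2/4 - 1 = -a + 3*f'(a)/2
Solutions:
 f(a) = C1 + a^4/4 + a^3/2 + a^2/3 - 2*a/3


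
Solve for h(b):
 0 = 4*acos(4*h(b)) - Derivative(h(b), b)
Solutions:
 Integral(1/acos(4*_y), (_y, h(b))) = C1 + 4*b


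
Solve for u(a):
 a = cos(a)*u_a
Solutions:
 u(a) = C1 + Integral(a/cos(a), a)


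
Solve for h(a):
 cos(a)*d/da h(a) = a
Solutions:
 h(a) = C1 + Integral(a/cos(a), a)


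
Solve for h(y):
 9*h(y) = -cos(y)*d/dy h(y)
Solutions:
 h(y) = C1*sqrt(sin(y) - 1)*(sin(y)^4 - 4*sin(y)^3 + 6*sin(y)^2 - 4*sin(y) + 1)/(sqrt(sin(y) + 1)*(sin(y)^4 + 4*sin(y)^3 + 6*sin(y)^2 + 4*sin(y) + 1))


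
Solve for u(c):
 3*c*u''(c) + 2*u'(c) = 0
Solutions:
 u(c) = C1 + C2*c^(1/3)


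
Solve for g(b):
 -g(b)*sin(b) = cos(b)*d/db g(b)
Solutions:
 g(b) = C1*cos(b)


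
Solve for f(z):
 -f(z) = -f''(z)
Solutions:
 f(z) = C1*exp(-z) + C2*exp(z)


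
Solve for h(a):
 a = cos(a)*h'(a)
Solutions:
 h(a) = C1 + Integral(a/cos(a), a)


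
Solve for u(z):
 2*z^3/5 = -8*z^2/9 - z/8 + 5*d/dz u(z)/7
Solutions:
 u(z) = C1 + 7*z^4/50 + 56*z^3/135 + 7*z^2/80


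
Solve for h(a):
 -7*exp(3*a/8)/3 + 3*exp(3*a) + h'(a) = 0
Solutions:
 h(a) = C1 + 56*exp(3*a/8)/9 - exp(3*a)


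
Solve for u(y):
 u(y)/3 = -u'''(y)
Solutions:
 u(y) = C3*exp(-3^(2/3)*y/3) + (C1*sin(3^(1/6)*y/2) + C2*cos(3^(1/6)*y/2))*exp(3^(2/3)*y/6)


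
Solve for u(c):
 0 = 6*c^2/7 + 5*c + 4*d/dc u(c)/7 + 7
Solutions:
 u(c) = C1 - c^3/2 - 35*c^2/8 - 49*c/4


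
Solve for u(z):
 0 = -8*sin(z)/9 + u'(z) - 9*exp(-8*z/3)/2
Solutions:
 u(z) = C1 - 8*cos(z)/9 - 27*exp(-8*z/3)/16


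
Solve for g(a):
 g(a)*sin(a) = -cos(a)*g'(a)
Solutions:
 g(a) = C1*cos(a)


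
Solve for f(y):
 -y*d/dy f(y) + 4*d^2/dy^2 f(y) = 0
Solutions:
 f(y) = C1 + C2*erfi(sqrt(2)*y/4)


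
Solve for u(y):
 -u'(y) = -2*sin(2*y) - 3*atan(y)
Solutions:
 u(y) = C1 + 3*y*atan(y) - 3*log(y^2 + 1)/2 - cos(2*y)


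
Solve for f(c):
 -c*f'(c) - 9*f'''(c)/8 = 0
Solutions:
 f(c) = C1 + Integral(C2*airyai(-2*3^(1/3)*c/3) + C3*airybi(-2*3^(1/3)*c/3), c)


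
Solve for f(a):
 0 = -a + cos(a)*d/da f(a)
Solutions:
 f(a) = C1 + Integral(a/cos(a), a)


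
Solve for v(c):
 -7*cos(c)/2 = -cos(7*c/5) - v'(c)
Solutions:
 v(c) = C1 + 7*sin(c)/2 - 5*sin(7*c/5)/7


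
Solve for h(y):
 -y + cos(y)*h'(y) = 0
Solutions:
 h(y) = C1 + Integral(y/cos(y), y)


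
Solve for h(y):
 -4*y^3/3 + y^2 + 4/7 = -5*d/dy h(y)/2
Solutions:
 h(y) = C1 + 2*y^4/15 - 2*y^3/15 - 8*y/35


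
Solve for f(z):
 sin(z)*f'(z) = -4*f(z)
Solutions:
 f(z) = C1*(cos(z)^2 + 2*cos(z) + 1)/(cos(z)^2 - 2*cos(z) + 1)


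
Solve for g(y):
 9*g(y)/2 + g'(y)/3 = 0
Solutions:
 g(y) = C1*exp(-27*y/2)


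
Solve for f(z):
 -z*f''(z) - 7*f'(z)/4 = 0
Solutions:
 f(z) = C1 + C2/z^(3/4)


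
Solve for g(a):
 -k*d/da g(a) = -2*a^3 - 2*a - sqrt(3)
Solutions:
 g(a) = C1 + a^4/(2*k) + a^2/k + sqrt(3)*a/k


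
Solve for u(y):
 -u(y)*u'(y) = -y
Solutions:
 u(y) = -sqrt(C1 + y^2)
 u(y) = sqrt(C1 + y^2)


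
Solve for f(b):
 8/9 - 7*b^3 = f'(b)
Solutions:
 f(b) = C1 - 7*b^4/4 + 8*b/9


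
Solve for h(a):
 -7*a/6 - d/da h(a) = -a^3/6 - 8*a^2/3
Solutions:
 h(a) = C1 + a^4/24 + 8*a^3/9 - 7*a^2/12


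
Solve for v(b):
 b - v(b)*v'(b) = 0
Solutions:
 v(b) = -sqrt(C1 + b^2)
 v(b) = sqrt(C1 + b^2)


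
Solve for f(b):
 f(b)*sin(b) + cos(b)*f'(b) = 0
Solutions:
 f(b) = C1*cos(b)


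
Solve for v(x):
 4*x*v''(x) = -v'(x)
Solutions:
 v(x) = C1 + C2*x^(3/4)


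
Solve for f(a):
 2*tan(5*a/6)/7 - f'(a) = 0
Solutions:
 f(a) = C1 - 12*log(cos(5*a/6))/35


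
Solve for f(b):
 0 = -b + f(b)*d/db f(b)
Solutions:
 f(b) = -sqrt(C1 + b^2)
 f(b) = sqrt(C1 + b^2)


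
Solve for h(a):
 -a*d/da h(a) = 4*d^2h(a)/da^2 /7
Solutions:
 h(a) = C1 + C2*erf(sqrt(14)*a/4)


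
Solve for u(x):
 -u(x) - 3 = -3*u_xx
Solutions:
 u(x) = C1*exp(-sqrt(3)*x/3) + C2*exp(sqrt(3)*x/3) - 3


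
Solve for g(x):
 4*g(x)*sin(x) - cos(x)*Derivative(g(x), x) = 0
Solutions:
 g(x) = C1/cos(x)^4


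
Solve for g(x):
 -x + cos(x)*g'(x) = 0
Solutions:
 g(x) = C1 + Integral(x/cos(x), x)


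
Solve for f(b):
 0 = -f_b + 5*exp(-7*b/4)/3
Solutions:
 f(b) = C1 - 20*exp(-7*b/4)/21


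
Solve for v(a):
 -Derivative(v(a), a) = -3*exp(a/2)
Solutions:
 v(a) = C1 + 6*exp(a/2)


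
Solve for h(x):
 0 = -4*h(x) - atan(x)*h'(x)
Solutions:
 h(x) = C1*exp(-4*Integral(1/atan(x), x))


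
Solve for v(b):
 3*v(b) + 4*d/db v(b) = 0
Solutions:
 v(b) = C1*exp(-3*b/4)


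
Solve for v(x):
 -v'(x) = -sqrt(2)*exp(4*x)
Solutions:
 v(x) = C1 + sqrt(2)*exp(4*x)/4


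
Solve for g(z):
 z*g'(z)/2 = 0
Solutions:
 g(z) = C1


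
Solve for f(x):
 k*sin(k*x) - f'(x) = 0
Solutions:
 f(x) = C1 - cos(k*x)


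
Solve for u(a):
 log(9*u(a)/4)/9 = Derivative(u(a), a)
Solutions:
 9*Integral(1/(-log(_y) - 2*log(3) + 2*log(2)), (_y, u(a))) = C1 - a


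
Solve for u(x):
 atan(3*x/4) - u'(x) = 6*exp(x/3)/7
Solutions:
 u(x) = C1 + x*atan(3*x/4) - 18*exp(x/3)/7 - 2*log(9*x^2 + 16)/3


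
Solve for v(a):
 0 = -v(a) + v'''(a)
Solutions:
 v(a) = C3*exp(a) + (C1*sin(sqrt(3)*a/2) + C2*cos(sqrt(3)*a/2))*exp(-a/2)


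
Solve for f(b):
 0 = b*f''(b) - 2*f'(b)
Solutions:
 f(b) = C1 + C2*b^3


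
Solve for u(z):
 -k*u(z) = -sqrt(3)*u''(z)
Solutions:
 u(z) = C1*exp(-3^(3/4)*sqrt(k)*z/3) + C2*exp(3^(3/4)*sqrt(k)*z/3)


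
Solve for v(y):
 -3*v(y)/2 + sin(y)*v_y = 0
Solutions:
 v(y) = C1*(cos(y) - 1)^(3/4)/(cos(y) + 1)^(3/4)


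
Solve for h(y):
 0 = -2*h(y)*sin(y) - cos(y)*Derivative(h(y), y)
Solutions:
 h(y) = C1*cos(y)^2


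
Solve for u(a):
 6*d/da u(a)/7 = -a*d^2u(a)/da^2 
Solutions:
 u(a) = C1 + C2*a^(1/7)


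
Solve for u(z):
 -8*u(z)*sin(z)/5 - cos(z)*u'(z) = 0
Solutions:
 u(z) = C1*cos(z)^(8/5)


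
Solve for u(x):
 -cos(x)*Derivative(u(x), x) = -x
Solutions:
 u(x) = C1 + Integral(x/cos(x), x)


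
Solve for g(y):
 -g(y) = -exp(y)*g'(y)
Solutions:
 g(y) = C1*exp(-exp(-y))


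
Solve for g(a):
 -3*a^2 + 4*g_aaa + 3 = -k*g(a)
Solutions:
 g(a) = C1*exp(2^(1/3)*a*(-k)^(1/3)/2) + C2*exp(2^(1/3)*a*(-k)^(1/3)*(-1 + sqrt(3)*I)/4) + C3*exp(-2^(1/3)*a*(-k)^(1/3)*(1 + sqrt(3)*I)/4) + 3*a^2/k - 3/k


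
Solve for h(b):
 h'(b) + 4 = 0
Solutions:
 h(b) = C1 - 4*b


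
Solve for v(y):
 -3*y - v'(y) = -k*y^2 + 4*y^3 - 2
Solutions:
 v(y) = C1 + k*y^3/3 - y^4 - 3*y^2/2 + 2*y


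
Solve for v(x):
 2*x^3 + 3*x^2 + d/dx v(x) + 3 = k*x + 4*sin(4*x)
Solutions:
 v(x) = C1 + k*x^2/2 - x^4/2 - x^3 - 3*x - cos(4*x)


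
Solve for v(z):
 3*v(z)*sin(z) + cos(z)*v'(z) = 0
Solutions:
 v(z) = C1*cos(z)^3


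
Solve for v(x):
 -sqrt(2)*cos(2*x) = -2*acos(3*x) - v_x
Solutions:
 v(x) = C1 - 2*x*acos(3*x) + 2*sqrt(1 - 9*x^2)/3 + sqrt(2)*sin(2*x)/2


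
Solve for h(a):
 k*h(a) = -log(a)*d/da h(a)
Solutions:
 h(a) = C1*exp(-k*li(a))


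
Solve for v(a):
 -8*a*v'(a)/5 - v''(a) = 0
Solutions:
 v(a) = C1 + C2*erf(2*sqrt(5)*a/5)


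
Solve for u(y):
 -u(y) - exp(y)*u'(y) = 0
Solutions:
 u(y) = C1*exp(exp(-y))


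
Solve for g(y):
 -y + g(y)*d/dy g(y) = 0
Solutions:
 g(y) = -sqrt(C1 + y^2)
 g(y) = sqrt(C1 + y^2)


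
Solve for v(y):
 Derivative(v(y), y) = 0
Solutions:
 v(y) = C1


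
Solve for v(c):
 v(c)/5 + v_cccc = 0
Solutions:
 v(c) = (C1*sin(sqrt(2)*5^(3/4)*c/10) + C2*cos(sqrt(2)*5^(3/4)*c/10))*exp(-sqrt(2)*5^(3/4)*c/10) + (C3*sin(sqrt(2)*5^(3/4)*c/10) + C4*cos(sqrt(2)*5^(3/4)*c/10))*exp(sqrt(2)*5^(3/4)*c/10)


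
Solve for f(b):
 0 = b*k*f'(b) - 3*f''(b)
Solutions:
 f(b) = Piecewise((-sqrt(6)*sqrt(pi)*C1*erf(sqrt(6)*b*sqrt(-k)/6)/(2*sqrt(-k)) - C2, (k > 0) | (k < 0)), (-C1*b - C2, True))


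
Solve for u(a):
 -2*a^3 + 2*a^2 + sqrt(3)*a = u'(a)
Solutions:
 u(a) = C1 - a^4/2 + 2*a^3/3 + sqrt(3)*a^2/2


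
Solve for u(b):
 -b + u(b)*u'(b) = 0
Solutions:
 u(b) = -sqrt(C1 + b^2)
 u(b) = sqrt(C1 + b^2)


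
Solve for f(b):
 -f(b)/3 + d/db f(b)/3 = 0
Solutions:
 f(b) = C1*exp(b)


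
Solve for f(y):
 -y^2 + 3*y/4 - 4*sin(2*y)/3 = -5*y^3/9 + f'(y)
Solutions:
 f(y) = C1 + 5*y^4/36 - y^3/3 + 3*y^2/8 + 2*cos(2*y)/3


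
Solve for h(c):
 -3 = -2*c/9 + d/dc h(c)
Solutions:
 h(c) = C1 + c^2/9 - 3*c


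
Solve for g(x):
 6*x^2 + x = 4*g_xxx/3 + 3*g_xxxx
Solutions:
 g(x) = C1 + C2*x + C3*x^2 + C4*exp(-4*x/9) + 3*x^5/40 - 13*x^4/16 + 117*x^3/16


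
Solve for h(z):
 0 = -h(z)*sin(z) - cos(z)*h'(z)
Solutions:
 h(z) = C1*cos(z)


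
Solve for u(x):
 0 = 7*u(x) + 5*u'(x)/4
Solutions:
 u(x) = C1*exp(-28*x/5)


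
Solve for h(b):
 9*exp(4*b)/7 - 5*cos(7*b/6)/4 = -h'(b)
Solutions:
 h(b) = C1 - 9*exp(4*b)/28 + 15*sin(7*b/6)/14


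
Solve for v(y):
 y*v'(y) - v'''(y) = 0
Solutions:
 v(y) = C1 + Integral(C2*airyai(y) + C3*airybi(y), y)


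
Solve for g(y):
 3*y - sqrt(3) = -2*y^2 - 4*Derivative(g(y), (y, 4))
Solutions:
 g(y) = C1 + C2*y + C3*y^2 + C4*y^3 - y^6/720 - y^5/160 + sqrt(3)*y^4/96


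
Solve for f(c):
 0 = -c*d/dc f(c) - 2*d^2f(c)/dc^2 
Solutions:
 f(c) = C1 + C2*erf(c/2)


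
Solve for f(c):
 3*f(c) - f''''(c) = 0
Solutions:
 f(c) = C1*exp(-3^(1/4)*c) + C2*exp(3^(1/4)*c) + C3*sin(3^(1/4)*c) + C4*cos(3^(1/4)*c)


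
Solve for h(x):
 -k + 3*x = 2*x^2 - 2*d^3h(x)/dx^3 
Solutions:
 h(x) = C1 + C2*x + C3*x^2 + k*x^3/12 + x^5/60 - x^4/16


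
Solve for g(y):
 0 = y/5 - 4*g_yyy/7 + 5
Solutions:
 g(y) = C1 + C2*y + C3*y^2 + 7*y^4/480 + 35*y^3/24


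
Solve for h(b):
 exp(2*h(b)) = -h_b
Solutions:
 h(b) = log(-sqrt(-1/(C1 - b))) - log(2)/2
 h(b) = log(-1/(C1 - b))/2 - log(2)/2


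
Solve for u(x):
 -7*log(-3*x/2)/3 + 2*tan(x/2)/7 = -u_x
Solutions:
 u(x) = C1 + 7*x*log(-x)/3 - 7*x/3 - 7*x*log(2)/3 + 7*x*log(3)/3 + 4*log(cos(x/2))/7


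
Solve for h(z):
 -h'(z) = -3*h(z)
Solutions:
 h(z) = C1*exp(3*z)


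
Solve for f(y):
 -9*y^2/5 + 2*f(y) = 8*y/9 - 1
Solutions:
 f(y) = 9*y^2/10 + 4*y/9 - 1/2


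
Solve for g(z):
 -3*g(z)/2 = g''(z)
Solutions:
 g(z) = C1*sin(sqrt(6)*z/2) + C2*cos(sqrt(6)*z/2)


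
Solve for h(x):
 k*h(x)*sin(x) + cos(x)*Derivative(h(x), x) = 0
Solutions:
 h(x) = C1*exp(k*log(cos(x)))


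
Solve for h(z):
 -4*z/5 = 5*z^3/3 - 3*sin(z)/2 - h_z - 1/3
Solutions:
 h(z) = C1 + 5*z^4/12 + 2*z^2/5 - z/3 + 3*cos(z)/2


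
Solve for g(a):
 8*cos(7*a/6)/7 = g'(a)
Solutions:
 g(a) = C1 + 48*sin(7*a/6)/49


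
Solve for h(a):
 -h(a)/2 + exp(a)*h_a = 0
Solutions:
 h(a) = C1*exp(-exp(-a)/2)


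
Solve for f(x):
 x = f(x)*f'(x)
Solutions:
 f(x) = -sqrt(C1 + x^2)
 f(x) = sqrt(C1 + x^2)


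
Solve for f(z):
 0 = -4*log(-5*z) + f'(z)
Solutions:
 f(z) = C1 + 4*z*log(-z) + 4*z*(-1 + log(5))


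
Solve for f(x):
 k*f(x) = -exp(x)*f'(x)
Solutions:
 f(x) = C1*exp(k*exp(-x))


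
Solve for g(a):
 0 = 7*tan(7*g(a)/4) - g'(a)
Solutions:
 g(a) = -4*asin(C1*exp(49*a/4))/7 + 4*pi/7
 g(a) = 4*asin(C1*exp(49*a/4))/7


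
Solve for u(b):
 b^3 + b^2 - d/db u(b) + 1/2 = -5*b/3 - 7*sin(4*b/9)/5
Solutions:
 u(b) = C1 + b^4/4 + b^3/3 + 5*b^2/6 + b/2 - 63*cos(4*b/9)/20


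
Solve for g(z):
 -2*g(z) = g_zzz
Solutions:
 g(z) = C3*exp(-2^(1/3)*z) + (C1*sin(2^(1/3)*sqrt(3)*z/2) + C2*cos(2^(1/3)*sqrt(3)*z/2))*exp(2^(1/3)*z/2)


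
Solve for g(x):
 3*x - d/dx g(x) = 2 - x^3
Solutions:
 g(x) = C1 + x^4/4 + 3*x^2/2 - 2*x


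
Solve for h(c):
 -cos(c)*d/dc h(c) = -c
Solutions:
 h(c) = C1 + Integral(c/cos(c), c)


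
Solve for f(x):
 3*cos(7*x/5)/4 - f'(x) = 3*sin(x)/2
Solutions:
 f(x) = C1 + 15*sin(7*x/5)/28 + 3*cos(x)/2


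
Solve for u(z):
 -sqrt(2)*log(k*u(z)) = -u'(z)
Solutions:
 li(k*u(z))/k = C1 + sqrt(2)*z


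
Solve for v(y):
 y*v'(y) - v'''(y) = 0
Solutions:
 v(y) = C1 + Integral(C2*airyai(y) + C3*airybi(y), y)


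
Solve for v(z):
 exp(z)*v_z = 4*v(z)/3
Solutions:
 v(z) = C1*exp(-4*exp(-z)/3)


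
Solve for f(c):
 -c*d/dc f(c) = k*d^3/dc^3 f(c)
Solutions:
 f(c) = C1 + Integral(C2*airyai(c*(-1/k)^(1/3)) + C3*airybi(c*(-1/k)^(1/3)), c)


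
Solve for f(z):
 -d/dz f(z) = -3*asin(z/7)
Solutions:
 f(z) = C1 + 3*z*asin(z/7) + 3*sqrt(49 - z^2)


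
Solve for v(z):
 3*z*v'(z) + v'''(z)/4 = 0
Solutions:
 v(z) = C1 + Integral(C2*airyai(-12^(1/3)*z) + C3*airybi(-12^(1/3)*z), z)


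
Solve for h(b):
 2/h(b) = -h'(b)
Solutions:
 h(b) = -sqrt(C1 - 4*b)
 h(b) = sqrt(C1 - 4*b)


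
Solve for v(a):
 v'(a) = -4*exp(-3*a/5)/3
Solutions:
 v(a) = C1 + 20*exp(-3*a/5)/9


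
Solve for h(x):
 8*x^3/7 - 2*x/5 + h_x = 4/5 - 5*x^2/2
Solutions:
 h(x) = C1 - 2*x^4/7 - 5*x^3/6 + x^2/5 + 4*x/5


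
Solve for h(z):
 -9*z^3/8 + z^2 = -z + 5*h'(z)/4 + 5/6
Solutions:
 h(z) = C1 - 9*z^4/40 + 4*z^3/15 + 2*z^2/5 - 2*z/3


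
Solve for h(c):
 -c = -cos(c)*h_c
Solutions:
 h(c) = C1 + Integral(c/cos(c), c)


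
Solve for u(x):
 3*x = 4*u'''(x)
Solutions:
 u(x) = C1 + C2*x + C3*x^2 + x^4/32


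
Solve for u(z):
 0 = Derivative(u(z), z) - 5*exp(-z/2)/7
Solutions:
 u(z) = C1 - 10*exp(-z/2)/7


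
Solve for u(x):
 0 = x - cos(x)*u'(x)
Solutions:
 u(x) = C1 + Integral(x/cos(x), x)


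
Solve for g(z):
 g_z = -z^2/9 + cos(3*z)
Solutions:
 g(z) = C1 - z^3/27 + sin(3*z)/3


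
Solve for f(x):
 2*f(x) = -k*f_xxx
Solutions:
 f(x) = C1*exp(2^(1/3)*x*(-1/k)^(1/3)) + C2*exp(2^(1/3)*x*(-1/k)^(1/3)*(-1 + sqrt(3)*I)/2) + C3*exp(-2^(1/3)*x*(-1/k)^(1/3)*(1 + sqrt(3)*I)/2)


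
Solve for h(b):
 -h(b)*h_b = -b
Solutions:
 h(b) = -sqrt(C1 + b^2)
 h(b) = sqrt(C1 + b^2)


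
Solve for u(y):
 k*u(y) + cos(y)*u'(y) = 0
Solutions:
 u(y) = C1*exp(k*(log(sin(y) - 1) - log(sin(y) + 1))/2)


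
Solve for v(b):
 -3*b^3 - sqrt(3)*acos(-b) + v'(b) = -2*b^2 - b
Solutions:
 v(b) = C1 + 3*b^4/4 - 2*b^3/3 - b^2/2 + sqrt(3)*(b*acos(-b) + sqrt(1 - b^2))


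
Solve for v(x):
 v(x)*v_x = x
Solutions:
 v(x) = -sqrt(C1 + x^2)
 v(x) = sqrt(C1 + x^2)


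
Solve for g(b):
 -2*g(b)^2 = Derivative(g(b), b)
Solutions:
 g(b) = 1/(C1 + 2*b)


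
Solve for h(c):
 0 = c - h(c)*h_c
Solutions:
 h(c) = -sqrt(C1 + c^2)
 h(c) = sqrt(C1 + c^2)


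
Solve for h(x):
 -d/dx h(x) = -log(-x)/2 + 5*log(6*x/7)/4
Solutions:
 h(x) = C1 - 3*x*log(x)/4 + x*(-5*log(6) + 3 + 5*log(7) + 2*I*pi)/4


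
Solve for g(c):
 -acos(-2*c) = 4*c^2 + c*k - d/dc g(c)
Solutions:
 g(c) = C1 + 4*c^3/3 + c^2*k/2 + c*acos(-2*c) + sqrt(1 - 4*c^2)/2


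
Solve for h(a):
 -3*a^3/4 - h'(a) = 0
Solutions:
 h(a) = C1 - 3*a^4/16


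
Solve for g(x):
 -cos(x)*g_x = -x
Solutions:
 g(x) = C1 + Integral(x/cos(x), x)


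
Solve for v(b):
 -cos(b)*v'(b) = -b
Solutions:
 v(b) = C1 + Integral(b/cos(b), b)


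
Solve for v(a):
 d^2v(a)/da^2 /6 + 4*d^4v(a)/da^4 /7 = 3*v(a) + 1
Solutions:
 v(a) = C1*exp(-sqrt(3)*a*sqrt(-7 + sqrt(12145))/12) + C2*exp(sqrt(3)*a*sqrt(-7 + sqrt(12145))/12) + C3*sin(sqrt(3)*a*sqrt(7 + sqrt(12145))/12) + C4*cos(sqrt(3)*a*sqrt(7 + sqrt(12145))/12) - 1/3


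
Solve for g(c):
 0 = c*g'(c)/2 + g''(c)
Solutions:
 g(c) = C1 + C2*erf(c/2)


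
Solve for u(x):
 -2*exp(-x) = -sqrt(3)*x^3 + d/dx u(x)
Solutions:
 u(x) = C1 + sqrt(3)*x^4/4 + 2*exp(-x)


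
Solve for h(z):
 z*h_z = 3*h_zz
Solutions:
 h(z) = C1 + C2*erfi(sqrt(6)*z/6)


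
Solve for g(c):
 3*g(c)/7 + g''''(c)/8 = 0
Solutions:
 g(c) = (C1*sin(6^(1/4)*7^(3/4)*c/7) + C2*cos(6^(1/4)*7^(3/4)*c/7))*exp(-6^(1/4)*7^(3/4)*c/7) + (C3*sin(6^(1/4)*7^(3/4)*c/7) + C4*cos(6^(1/4)*7^(3/4)*c/7))*exp(6^(1/4)*7^(3/4)*c/7)


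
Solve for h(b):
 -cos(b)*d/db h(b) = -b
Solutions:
 h(b) = C1 + Integral(b/cos(b), b)


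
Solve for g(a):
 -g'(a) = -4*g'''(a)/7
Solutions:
 g(a) = C1 + C2*exp(-sqrt(7)*a/2) + C3*exp(sqrt(7)*a/2)


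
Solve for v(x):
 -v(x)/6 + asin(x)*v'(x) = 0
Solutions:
 v(x) = C1*exp(Integral(1/asin(x), x)/6)


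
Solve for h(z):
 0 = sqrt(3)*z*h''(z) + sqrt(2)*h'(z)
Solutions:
 h(z) = C1 + C2*z^(1 - sqrt(6)/3)


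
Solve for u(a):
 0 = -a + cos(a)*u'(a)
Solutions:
 u(a) = C1 + Integral(a/cos(a), a)


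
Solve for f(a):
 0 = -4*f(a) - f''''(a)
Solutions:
 f(a) = (C1*sin(a) + C2*cos(a))*exp(-a) + (C3*sin(a) + C4*cos(a))*exp(a)


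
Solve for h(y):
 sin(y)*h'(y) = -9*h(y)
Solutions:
 h(y) = C1*sqrt(cos(y) + 1)*(cos(y)^4 + 4*cos(y)^3 + 6*cos(y)^2 + 4*cos(y) + 1)/(sqrt(cos(y) - 1)*(cos(y)^4 - 4*cos(y)^3 + 6*cos(y)^2 - 4*cos(y) + 1))


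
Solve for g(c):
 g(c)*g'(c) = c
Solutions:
 g(c) = -sqrt(C1 + c^2)
 g(c) = sqrt(C1 + c^2)


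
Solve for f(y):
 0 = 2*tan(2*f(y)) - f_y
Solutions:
 f(y) = -asin(C1*exp(4*y))/2 + pi/2
 f(y) = asin(C1*exp(4*y))/2


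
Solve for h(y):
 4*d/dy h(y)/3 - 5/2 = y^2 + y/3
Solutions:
 h(y) = C1 + y^3/4 + y^2/8 + 15*y/8


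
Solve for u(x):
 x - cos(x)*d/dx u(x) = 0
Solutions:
 u(x) = C1 + Integral(x/cos(x), x)


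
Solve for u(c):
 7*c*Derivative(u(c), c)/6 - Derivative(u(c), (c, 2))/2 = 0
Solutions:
 u(c) = C1 + C2*erfi(sqrt(42)*c/6)


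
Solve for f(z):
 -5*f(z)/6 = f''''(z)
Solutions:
 f(z) = (C1*sin(10^(1/4)*3^(3/4)*z/6) + C2*cos(10^(1/4)*3^(3/4)*z/6))*exp(-10^(1/4)*3^(3/4)*z/6) + (C3*sin(10^(1/4)*3^(3/4)*z/6) + C4*cos(10^(1/4)*3^(3/4)*z/6))*exp(10^(1/4)*3^(3/4)*z/6)


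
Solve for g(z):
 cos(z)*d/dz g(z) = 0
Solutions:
 g(z) = C1


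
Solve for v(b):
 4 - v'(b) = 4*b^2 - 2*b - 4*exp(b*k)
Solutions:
 v(b) = C1 - 4*b^3/3 + b^2 + 4*b + 4*exp(b*k)/k


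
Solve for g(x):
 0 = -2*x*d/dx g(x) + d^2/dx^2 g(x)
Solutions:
 g(x) = C1 + C2*erfi(x)


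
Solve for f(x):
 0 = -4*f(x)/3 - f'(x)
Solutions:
 f(x) = C1*exp(-4*x/3)


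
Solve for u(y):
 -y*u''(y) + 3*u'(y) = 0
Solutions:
 u(y) = C1 + C2*y^4


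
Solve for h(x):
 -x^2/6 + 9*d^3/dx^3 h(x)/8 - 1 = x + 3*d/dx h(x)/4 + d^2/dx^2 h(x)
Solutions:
 h(x) = C1 + C2*exp(x*(4 - sqrt(70))/9) + C3*exp(x*(4 + sqrt(70))/9) - 2*x^3/27 - 10*x^2/27 - 82*x/81


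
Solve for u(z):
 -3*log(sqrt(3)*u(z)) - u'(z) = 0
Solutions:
 2*Integral(1/(2*log(_y) + log(3)), (_y, u(z)))/3 = C1 - z


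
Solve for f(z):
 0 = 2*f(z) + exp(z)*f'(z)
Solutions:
 f(z) = C1*exp(2*exp(-z))


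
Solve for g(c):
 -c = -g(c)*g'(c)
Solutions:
 g(c) = -sqrt(C1 + c^2)
 g(c) = sqrt(C1 + c^2)


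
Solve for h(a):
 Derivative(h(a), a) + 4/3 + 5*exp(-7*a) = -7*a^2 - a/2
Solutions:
 h(a) = C1 - 7*a^3/3 - a^2/4 - 4*a/3 + 5*exp(-7*a)/7


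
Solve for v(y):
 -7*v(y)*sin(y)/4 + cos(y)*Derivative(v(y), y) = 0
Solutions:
 v(y) = C1/cos(y)^(7/4)


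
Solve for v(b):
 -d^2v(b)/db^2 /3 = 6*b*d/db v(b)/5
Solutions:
 v(b) = C1 + C2*erf(3*sqrt(5)*b/5)


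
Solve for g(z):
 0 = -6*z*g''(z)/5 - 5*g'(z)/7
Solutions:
 g(z) = C1 + C2*z^(17/42)


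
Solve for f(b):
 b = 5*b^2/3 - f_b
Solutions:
 f(b) = C1 + 5*b^3/9 - b^2/2


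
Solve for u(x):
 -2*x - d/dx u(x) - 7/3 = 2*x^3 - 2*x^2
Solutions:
 u(x) = C1 - x^4/2 + 2*x^3/3 - x^2 - 7*x/3


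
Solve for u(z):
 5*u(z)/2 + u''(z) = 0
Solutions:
 u(z) = C1*sin(sqrt(10)*z/2) + C2*cos(sqrt(10)*z/2)


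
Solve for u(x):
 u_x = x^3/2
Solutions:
 u(x) = C1 + x^4/8


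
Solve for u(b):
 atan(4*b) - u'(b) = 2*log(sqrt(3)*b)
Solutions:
 u(b) = C1 - 2*b*log(b) + b*atan(4*b) - b*log(3) + 2*b - log(16*b^2 + 1)/8


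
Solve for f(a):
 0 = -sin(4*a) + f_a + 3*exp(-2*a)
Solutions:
 f(a) = C1 - cos(4*a)/4 + 3*exp(-2*a)/2


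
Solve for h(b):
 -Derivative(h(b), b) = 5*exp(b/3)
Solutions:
 h(b) = C1 - 15*exp(b/3)


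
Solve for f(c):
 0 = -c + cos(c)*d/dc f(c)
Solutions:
 f(c) = C1 + Integral(c/cos(c), c)


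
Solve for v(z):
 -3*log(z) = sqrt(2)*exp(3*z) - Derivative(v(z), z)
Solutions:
 v(z) = C1 + 3*z*log(z) - 3*z + sqrt(2)*exp(3*z)/3


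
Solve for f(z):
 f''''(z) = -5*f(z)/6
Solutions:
 f(z) = (C1*sin(10^(1/4)*3^(3/4)*z/6) + C2*cos(10^(1/4)*3^(3/4)*z/6))*exp(-10^(1/4)*3^(3/4)*z/6) + (C3*sin(10^(1/4)*3^(3/4)*z/6) + C4*cos(10^(1/4)*3^(3/4)*z/6))*exp(10^(1/4)*3^(3/4)*z/6)


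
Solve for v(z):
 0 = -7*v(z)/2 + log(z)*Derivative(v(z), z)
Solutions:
 v(z) = C1*exp(7*li(z)/2)


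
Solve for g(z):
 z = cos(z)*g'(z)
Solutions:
 g(z) = C1 + Integral(z/cos(z), z)


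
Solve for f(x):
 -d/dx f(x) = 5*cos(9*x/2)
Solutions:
 f(x) = C1 - 10*sin(9*x/2)/9


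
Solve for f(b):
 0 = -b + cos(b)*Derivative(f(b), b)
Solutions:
 f(b) = C1 + Integral(b/cos(b), b)


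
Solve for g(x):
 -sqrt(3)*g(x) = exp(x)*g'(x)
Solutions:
 g(x) = C1*exp(sqrt(3)*exp(-x))


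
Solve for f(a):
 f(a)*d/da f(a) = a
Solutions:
 f(a) = -sqrt(C1 + a^2)
 f(a) = sqrt(C1 + a^2)


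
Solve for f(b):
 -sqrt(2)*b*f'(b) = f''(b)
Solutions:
 f(b) = C1 + C2*erf(2^(3/4)*b/2)


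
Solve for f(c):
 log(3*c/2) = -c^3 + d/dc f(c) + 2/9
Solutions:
 f(c) = C1 + c^4/4 + c*log(c) - 11*c/9 + c*log(3/2)


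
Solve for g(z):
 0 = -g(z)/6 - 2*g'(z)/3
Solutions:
 g(z) = C1*exp(-z/4)


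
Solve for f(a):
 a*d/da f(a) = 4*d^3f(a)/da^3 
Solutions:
 f(a) = C1 + Integral(C2*airyai(2^(1/3)*a/2) + C3*airybi(2^(1/3)*a/2), a)


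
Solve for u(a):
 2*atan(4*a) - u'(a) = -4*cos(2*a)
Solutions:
 u(a) = C1 + 2*a*atan(4*a) - log(16*a^2 + 1)/4 + 2*sin(2*a)


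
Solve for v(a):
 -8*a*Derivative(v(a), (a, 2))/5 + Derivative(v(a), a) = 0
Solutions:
 v(a) = C1 + C2*a^(13/8)


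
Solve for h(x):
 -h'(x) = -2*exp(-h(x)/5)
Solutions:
 h(x) = 5*log(C1 + 2*x/5)


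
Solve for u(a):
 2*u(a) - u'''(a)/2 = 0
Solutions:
 u(a) = C3*exp(2^(2/3)*a) + (C1*sin(2^(2/3)*sqrt(3)*a/2) + C2*cos(2^(2/3)*sqrt(3)*a/2))*exp(-2^(2/3)*a/2)


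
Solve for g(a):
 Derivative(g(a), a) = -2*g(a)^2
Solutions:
 g(a) = 1/(C1 + 2*a)


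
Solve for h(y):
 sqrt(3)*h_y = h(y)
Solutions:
 h(y) = C1*exp(sqrt(3)*y/3)


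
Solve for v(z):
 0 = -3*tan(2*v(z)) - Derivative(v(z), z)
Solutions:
 v(z) = -asin(C1*exp(-6*z))/2 + pi/2
 v(z) = asin(C1*exp(-6*z))/2


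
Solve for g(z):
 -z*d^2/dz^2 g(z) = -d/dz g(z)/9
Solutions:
 g(z) = C1 + C2*z^(10/9)


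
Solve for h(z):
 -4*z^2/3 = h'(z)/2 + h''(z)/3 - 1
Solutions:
 h(z) = C1 + C2*exp(-3*z/2) - 8*z^3/9 + 16*z^2/9 - 10*z/27


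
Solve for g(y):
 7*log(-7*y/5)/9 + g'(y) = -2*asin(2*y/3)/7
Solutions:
 g(y) = C1 - 7*y*log(-y)/9 - 2*y*asin(2*y/3)/7 - 7*y*log(7)/9 + 7*y/9 + 7*y*log(5)/9 - sqrt(9 - 4*y^2)/7


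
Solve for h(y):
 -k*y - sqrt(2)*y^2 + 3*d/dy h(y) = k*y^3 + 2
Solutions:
 h(y) = C1 + k*y^4/12 + k*y^2/6 + sqrt(2)*y^3/9 + 2*y/3


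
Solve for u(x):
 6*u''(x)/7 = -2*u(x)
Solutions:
 u(x) = C1*sin(sqrt(21)*x/3) + C2*cos(sqrt(21)*x/3)


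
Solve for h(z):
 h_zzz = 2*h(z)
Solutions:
 h(z) = C3*exp(2^(1/3)*z) + (C1*sin(2^(1/3)*sqrt(3)*z/2) + C2*cos(2^(1/3)*sqrt(3)*z/2))*exp(-2^(1/3)*z/2)


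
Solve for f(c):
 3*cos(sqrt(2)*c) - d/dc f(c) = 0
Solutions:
 f(c) = C1 + 3*sqrt(2)*sin(sqrt(2)*c)/2


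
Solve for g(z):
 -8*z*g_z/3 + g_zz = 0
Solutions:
 g(z) = C1 + C2*erfi(2*sqrt(3)*z/3)


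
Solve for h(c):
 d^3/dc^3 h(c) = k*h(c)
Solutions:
 h(c) = C1*exp(c*k^(1/3)) + C2*exp(c*k^(1/3)*(-1 + sqrt(3)*I)/2) + C3*exp(-c*k^(1/3)*(1 + sqrt(3)*I)/2)


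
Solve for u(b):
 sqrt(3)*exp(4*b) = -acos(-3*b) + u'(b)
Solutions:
 u(b) = C1 + b*acos(-3*b) + sqrt(1 - 9*b^2)/3 + sqrt(3)*exp(4*b)/4


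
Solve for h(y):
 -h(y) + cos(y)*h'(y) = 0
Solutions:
 h(y) = C1*sqrt(sin(y) + 1)/sqrt(sin(y) - 1)


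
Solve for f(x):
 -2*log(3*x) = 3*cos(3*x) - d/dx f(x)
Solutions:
 f(x) = C1 + 2*x*log(x) - 2*x + 2*x*log(3) + sin(3*x)


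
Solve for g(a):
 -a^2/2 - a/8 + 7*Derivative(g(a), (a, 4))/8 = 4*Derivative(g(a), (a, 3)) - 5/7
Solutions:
 g(a) = C1 + C2*a + C3*a^2 + C4*exp(32*a/7) - a^5/480 - 11*a^4/3072 + 1527*a^3/57344


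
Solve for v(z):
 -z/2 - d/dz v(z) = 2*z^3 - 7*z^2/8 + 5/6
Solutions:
 v(z) = C1 - z^4/2 + 7*z^3/24 - z^2/4 - 5*z/6


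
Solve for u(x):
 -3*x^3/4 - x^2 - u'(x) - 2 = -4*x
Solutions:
 u(x) = C1 - 3*x^4/16 - x^3/3 + 2*x^2 - 2*x


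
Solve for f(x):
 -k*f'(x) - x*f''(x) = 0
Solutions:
 f(x) = C1 + x^(1 - re(k))*(C2*sin(log(x)*Abs(im(k))) + C3*cos(log(x)*im(k)))


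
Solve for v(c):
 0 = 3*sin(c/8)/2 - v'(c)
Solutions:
 v(c) = C1 - 12*cos(c/8)


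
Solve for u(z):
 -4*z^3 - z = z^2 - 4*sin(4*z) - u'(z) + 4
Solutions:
 u(z) = C1 + z^4 + z^3/3 + z^2/2 + 4*z + cos(4*z)


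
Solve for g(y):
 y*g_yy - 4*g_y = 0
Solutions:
 g(y) = C1 + C2*y^5


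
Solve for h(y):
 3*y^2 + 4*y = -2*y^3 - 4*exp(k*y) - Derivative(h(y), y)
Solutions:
 h(y) = C1 - y^4/2 - y^3 - 2*y^2 - 4*exp(k*y)/k


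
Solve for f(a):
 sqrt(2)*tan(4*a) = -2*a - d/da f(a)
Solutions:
 f(a) = C1 - a^2 + sqrt(2)*log(cos(4*a))/4


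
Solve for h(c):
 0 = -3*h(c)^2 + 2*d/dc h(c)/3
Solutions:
 h(c) = -2/(C1 + 9*c)


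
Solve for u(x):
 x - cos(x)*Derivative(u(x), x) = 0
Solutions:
 u(x) = C1 + Integral(x/cos(x), x)


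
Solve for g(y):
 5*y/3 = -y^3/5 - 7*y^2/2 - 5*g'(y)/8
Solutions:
 g(y) = C1 - 2*y^4/25 - 28*y^3/15 - 4*y^2/3


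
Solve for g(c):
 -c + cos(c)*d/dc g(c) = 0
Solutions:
 g(c) = C1 + Integral(c/cos(c), c)


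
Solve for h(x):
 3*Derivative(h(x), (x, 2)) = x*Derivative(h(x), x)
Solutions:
 h(x) = C1 + C2*erfi(sqrt(6)*x/6)


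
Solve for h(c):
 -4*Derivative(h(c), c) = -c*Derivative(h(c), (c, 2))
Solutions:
 h(c) = C1 + C2*c^5


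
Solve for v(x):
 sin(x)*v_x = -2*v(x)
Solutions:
 v(x) = C1*(cos(x) + 1)/(cos(x) - 1)


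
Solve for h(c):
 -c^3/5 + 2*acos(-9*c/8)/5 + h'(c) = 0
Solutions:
 h(c) = C1 + c^4/20 - 2*c*acos(-9*c/8)/5 - 2*sqrt(64 - 81*c^2)/45


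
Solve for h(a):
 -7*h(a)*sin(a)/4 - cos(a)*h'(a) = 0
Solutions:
 h(a) = C1*cos(a)^(7/4)


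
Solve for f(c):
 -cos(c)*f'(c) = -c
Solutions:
 f(c) = C1 + Integral(c/cos(c), c)


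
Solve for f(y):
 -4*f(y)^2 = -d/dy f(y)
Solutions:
 f(y) = -1/(C1 + 4*y)


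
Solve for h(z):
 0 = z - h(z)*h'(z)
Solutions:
 h(z) = -sqrt(C1 + z^2)
 h(z) = sqrt(C1 + z^2)


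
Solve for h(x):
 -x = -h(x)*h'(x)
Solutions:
 h(x) = -sqrt(C1 + x^2)
 h(x) = sqrt(C1 + x^2)


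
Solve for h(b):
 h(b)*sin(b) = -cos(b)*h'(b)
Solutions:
 h(b) = C1*cos(b)


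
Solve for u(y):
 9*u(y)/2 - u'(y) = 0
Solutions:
 u(y) = C1*exp(9*y/2)


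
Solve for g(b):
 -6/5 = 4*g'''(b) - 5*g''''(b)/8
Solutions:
 g(b) = C1 + C2*b + C3*b^2 + C4*exp(32*b/5) - b^3/20


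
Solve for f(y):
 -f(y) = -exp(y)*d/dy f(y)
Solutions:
 f(y) = C1*exp(-exp(-y))


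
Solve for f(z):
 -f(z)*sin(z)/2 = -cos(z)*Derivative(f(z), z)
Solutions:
 f(z) = C1/sqrt(cos(z))


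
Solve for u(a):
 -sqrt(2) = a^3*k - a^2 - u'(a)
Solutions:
 u(a) = C1 + a^4*k/4 - a^3/3 + sqrt(2)*a


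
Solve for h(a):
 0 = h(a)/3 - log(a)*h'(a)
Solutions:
 h(a) = C1*exp(li(a)/3)


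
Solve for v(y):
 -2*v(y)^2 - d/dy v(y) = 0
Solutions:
 v(y) = 1/(C1 + 2*y)


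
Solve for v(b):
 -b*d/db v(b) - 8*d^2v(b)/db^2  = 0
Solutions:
 v(b) = C1 + C2*erf(b/4)


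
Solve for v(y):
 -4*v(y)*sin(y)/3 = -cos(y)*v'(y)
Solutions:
 v(y) = C1/cos(y)^(4/3)


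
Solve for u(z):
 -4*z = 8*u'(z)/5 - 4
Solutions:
 u(z) = C1 - 5*z^2/4 + 5*z/2


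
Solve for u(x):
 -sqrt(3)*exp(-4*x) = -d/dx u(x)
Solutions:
 u(x) = C1 - sqrt(3)*exp(-4*x)/4


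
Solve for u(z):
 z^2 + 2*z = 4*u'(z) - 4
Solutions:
 u(z) = C1 + z^3/12 + z^2/4 + z


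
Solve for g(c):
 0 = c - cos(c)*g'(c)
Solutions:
 g(c) = C1 + Integral(c/cos(c), c)


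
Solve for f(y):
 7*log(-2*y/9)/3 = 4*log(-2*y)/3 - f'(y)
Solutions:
 f(y) = C1 - y*log(-y) + y*(-log(2) + 1 + 14*log(3)/3)


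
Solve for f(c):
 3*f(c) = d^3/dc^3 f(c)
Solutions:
 f(c) = C3*exp(3^(1/3)*c) + (C1*sin(3^(5/6)*c/2) + C2*cos(3^(5/6)*c/2))*exp(-3^(1/3)*c/2)


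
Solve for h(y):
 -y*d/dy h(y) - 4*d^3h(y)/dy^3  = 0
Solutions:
 h(y) = C1 + Integral(C2*airyai(-2^(1/3)*y/2) + C3*airybi(-2^(1/3)*y/2), y)


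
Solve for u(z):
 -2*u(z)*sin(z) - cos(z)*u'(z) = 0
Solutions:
 u(z) = C1*cos(z)^2


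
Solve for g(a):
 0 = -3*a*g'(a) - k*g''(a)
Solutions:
 g(a) = C1 + C2*sqrt(k)*erf(sqrt(6)*a*sqrt(1/k)/2)


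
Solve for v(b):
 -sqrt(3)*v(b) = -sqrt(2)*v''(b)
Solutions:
 v(b) = C1*exp(-2^(3/4)*3^(1/4)*b/2) + C2*exp(2^(3/4)*3^(1/4)*b/2)


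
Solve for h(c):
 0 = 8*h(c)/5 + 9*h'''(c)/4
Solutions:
 h(c) = C3*exp(c*(-2^(2/3)*75^(1/3) + 3*10^(2/3)*3^(1/3))/30)*sin(10^(2/3)*3^(5/6)*c/15) + C4*exp(c*(-2^(2/3)*75^(1/3) + 3*10^(2/3)*3^(1/3))/30)*cos(10^(2/3)*3^(5/6)*c/15) + C5*exp(-c*(2^(2/3)*75^(1/3) + 3*10^(2/3)*3^(1/3))/30) + (C1*sin(10^(2/3)*3^(5/6)*c/15) + C2*cos(10^(2/3)*3^(5/6)*c/15))*exp(2^(2/3)*75^(1/3)*c/15)


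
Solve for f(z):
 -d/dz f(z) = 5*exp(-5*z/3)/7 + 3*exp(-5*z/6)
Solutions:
 f(z) = C1 + 3*exp(-5*z/3)/7 + 18*exp(-5*z/6)/5


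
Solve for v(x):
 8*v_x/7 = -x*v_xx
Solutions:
 v(x) = C1 + C2/x^(1/7)


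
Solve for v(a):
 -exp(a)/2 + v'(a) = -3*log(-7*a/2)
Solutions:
 v(a) = C1 - 3*a*log(-a) + 3*a*(-log(7) + log(2) + 1) + exp(a)/2


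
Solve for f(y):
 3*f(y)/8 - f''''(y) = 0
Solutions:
 f(y) = C1*exp(-6^(1/4)*y/2) + C2*exp(6^(1/4)*y/2) + C3*sin(6^(1/4)*y/2) + C4*cos(6^(1/4)*y/2)


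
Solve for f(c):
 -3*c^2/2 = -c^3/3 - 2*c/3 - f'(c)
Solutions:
 f(c) = C1 - c^4/12 + c^3/2 - c^2/3


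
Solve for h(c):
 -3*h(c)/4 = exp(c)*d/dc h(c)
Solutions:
 h(c) = C1*exp(3*exp(-c)/4)


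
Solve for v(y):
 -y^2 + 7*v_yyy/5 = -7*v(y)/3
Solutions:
 v(y) = C3*exp(-3^(2/3)*5^(1/3)*y/3) + 3*y^2/7 + (C1*sin(3^(1/6)*5^(1/3)*y/2) + C2*cos(3^(1/6)*5^(1/3)*y/2))*exp(3^(2/3)*5^(1/3)*y/6)


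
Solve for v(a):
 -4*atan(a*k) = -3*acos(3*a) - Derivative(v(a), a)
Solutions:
 v(a) = C1 - 3*a*acos(3*a) + sqrt(1 - 9*a^2) + 4*Piecewise((a*atan(a*k) - log(a^2*k^2 + 1)/(2*k), Ne(k, 0)), (0, True))


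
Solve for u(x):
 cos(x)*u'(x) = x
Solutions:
 u(x) = C1 + Integral(x/cos(x), x)


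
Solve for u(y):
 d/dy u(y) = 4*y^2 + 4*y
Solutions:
 u(y) = C1 + 4*y^3/3 + 2*y^2


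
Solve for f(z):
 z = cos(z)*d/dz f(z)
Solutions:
 f(z) = C1 + Integral(z/cos(z), z)


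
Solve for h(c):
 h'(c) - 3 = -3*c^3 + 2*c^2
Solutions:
 h(c) = C1 - 3*c^4/4 + 2*c^3/3 + 3*c


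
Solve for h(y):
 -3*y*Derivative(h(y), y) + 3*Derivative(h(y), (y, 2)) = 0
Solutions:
 h(y) = C1 + C2*erfi(sqrt(2)*y/2)


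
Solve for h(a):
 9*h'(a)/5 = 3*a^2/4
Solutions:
 h(a) = C1 + 5*a^3/36


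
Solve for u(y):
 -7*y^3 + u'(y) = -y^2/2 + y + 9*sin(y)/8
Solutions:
 u(y) = C1 + 7*y^4/4 - y^3/6 + y^2/2 - 9*cos(y)/8


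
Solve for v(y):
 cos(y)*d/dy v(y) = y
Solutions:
 v(y) = C1 + Integral(y/cos(y), y)


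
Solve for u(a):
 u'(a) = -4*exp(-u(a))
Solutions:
 u(a) = log(C1 - 4*a)


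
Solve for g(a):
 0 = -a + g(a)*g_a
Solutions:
 g(a) = -sqrt(C1 + a^2)
 g(a) = sqrt(C1 + a^2)


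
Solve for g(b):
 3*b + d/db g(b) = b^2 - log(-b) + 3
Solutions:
 g(b) = C1 + b^3/3 - 3*b^2/2 - b*log(-b) + 4*b


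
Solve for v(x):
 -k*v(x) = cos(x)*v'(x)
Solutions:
 v(x) = C1*exp(k*(log(sin(x) - 1) - log(sin(x) + 1))/2)


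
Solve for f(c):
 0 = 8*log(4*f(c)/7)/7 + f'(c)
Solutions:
 7*Integral(1/(log(_y) - log(7) + 2*log(2)), (_y, f(c)))/8 = C1 - c


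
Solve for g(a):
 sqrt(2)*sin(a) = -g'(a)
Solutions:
 g(a) = C1 + sqrt(2)*cos(a)


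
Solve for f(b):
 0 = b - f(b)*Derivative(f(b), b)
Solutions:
 f(b) = -sqrt(C1 + b^2)
 f(b) = sqrt(C1 + b^2)


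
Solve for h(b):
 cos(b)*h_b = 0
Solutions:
 h(b) = C1


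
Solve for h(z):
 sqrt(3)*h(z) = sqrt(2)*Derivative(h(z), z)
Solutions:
 h(z) = C1*exp(sqrt(6)*z/2)


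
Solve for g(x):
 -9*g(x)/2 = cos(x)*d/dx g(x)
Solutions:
 g(x) = C1*(sin(x) - 1)^(1/4)*(sin(x)^2 - 2*sin(x) + 1)/((sin(x) + 1)^(1/4)*(sin(x)^2 + 2*sin(x) + 1))


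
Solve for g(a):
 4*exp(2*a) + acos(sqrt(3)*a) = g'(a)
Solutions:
 g(a) = C1 + a*acos(sqrt(3)*a) - sqrt(3)*sqrt(1 - 3*a^2)/3 + 2*exp(2*a)


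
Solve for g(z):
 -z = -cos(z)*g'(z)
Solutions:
 g(z) = C1 + Integral(z/cos(z), z)


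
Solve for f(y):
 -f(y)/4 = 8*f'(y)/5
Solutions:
 f(y) = C1*exp(-5*y/32)


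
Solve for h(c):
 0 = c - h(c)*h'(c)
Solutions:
 h(c) = -sqrt(C1 + c^2)
 h(c) = sqrt(C1 + c^2)
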